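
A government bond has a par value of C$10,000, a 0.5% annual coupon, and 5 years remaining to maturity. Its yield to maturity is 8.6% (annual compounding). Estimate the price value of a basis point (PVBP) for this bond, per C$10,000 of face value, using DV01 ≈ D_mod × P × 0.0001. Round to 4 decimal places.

C$3.0991

Periodic yield y = 0.086.
  t   CF        PV=CF/(1+0.086)^t    t·PV
  1        50.00        46.0405        46.0405
  2        50.00        42.3946        84.7892
  3        50.00        39.0374       117.1121
  4        50.00        35.9460       143.7840
  5    10,050.00     6,652.9910    33,264.9550
  Σ                  6,816.4095    33,656.6808
P = 6,816.4095; D_Mac = 4.93760 yrs; D_mod = 4.54659 yrs.
DV01 ≈ 4.54659 × 6,816.4095 × 0.0001 = 3.099142.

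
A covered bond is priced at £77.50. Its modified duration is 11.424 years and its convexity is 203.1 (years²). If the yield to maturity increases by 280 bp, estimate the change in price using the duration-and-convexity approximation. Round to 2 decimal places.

Duration effect: -D_mod·Δy = -11.424 × (+0.028) = -0.319872
Convexity effect: ½·C·(Δy)² = 0.5 × 203.1 × (0.028)² = +0.0796152
ΔP/P ≈ -0.319872 + 0.0796152 = -0.2402568
ΔP ≈ 77.50 × (-0.2402568) = -18.619902.

-£18.62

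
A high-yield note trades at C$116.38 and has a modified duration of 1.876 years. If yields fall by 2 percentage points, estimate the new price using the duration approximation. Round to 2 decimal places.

Duration approximation: ΔP/P ≈ -D_mod · Δy = -1.876 × (-0.02) = +0.037520.
New price ≈ 116.38 × (1 + 0.037520) = 120.7465776.

C$120.75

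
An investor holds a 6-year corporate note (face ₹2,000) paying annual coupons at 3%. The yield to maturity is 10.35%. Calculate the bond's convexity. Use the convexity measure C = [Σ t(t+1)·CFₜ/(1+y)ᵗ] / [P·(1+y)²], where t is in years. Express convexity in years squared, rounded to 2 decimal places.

With y = 0.1035:
  t   CF        PV=CF/(1+0.1035)^t    t·PV        t(t+1)·PV
  1        60.00        54.3725        54.3725         108.7449
  2        60.00        49.2727        98.5454         295.6363
  3        60.00        44.6513       133.9539         535.8158
  4        60.00        40.4634       161.8534         809.2671
  5        60.00        36.6682       183.3410       1,100.0459
  6     2,060.00     1,140.8622     6,845.1733      47,916.2129
  Σ                  1,366.2903     7,477.2395      50,765.7229
P = 1,366.2903.
Convexity = Σ t(t+1)·PV / [P·(1+y)²] = 50,765.7229 / (1,366.2903 × 1.217712) = 30.51286.

30.51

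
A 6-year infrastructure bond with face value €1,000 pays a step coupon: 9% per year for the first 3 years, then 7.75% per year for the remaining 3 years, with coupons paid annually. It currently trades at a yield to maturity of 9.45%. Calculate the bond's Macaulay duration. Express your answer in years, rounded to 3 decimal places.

4.876 years

Periodic yield y = 0.0945. Discount each cash flow and weight by its year:
  t   CF        PV=CF/(1+0.0945)^t    t·PV
  1        90.00        82.2293        82.2293
  2        90.00        75.1296       150.2592
  3        90.00        68.6428       205.9285
  4        77.50        54.0056       216.0223
  5        77.50        49.3427       246.7135
  6     1,077.50       626.7909     3,760.7454
  Σ                    956.1409     4,661.8982
Price P = Σ PV = 956.1409.
Macaulay duration = Σ(t·PV) / P = 4,661.8982 / 956.1409 = 4.87574 years.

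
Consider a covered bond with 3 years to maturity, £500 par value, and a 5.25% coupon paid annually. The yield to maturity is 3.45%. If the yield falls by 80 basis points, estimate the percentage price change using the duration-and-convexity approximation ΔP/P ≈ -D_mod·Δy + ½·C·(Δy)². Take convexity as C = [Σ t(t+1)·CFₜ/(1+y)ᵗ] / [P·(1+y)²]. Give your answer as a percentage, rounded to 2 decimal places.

With y = 0.0345:
  t   CF        PV=CF/(1+0.0345)^t    t·PV        t(t+1)·PV
  1        26.25        25.3746        25.3746          50.7492
  2        26.25        24.5283        49.0567         147.1701
  3       526.25       475.3359     1,426.0077       5,704.0309
  Σ                    525.2388     1,500.4390       5,901.9502
P = 525.2388; D_Mac = 2.85668 yrs; D_mod = 2.76141 yrs; C = 10.49972.
Duration effect: -2.76141 × (-0.008) = +0.022091
Convexity effect: 0.5 × 10.49972 × (-0.008)² = +0.0003360
ΔP/P ≈ +0.022091 + 0.0003360 = +0.022427 = +2.2427%.

+2.24%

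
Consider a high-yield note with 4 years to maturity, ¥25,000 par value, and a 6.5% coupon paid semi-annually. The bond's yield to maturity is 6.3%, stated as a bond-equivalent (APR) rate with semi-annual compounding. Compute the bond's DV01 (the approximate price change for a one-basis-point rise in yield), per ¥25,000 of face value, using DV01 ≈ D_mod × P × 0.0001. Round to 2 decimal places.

¥8.76

Periodic yield y = 0.0315.
  t   CF        PV=CF/(1+0.0315)^t    t·PV
  1       812.50       787.6878       787.6878
  2       812.50       763.6334     1,527.2668
  3       812.50       740.3135     2,220.9405
  4       812.50       717.7058     2,870.8231
  5       812.50       695.7884     3,478.9422
  6       812.50       674.5404     4,047.2425
  7       812.50       653.9413     4,577.5889
  8    25,812.50    20,140.7765   161,126.2121
  Σ                 25,174.3871   180,636.7039
P = 25,174.3871; D_Mac = 7.17542 half-year periods = 3.58771 yrs; D_mod = 3.47815 yrs.
DV01 ≈ 3.47815 × 25,174.3871 × 0.0001 = 8.756021.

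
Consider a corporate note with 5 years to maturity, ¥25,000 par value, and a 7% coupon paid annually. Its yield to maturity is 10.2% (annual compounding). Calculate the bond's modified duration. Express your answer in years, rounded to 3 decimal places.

Periodic yield y = 0.102. First find Macaulay duration:
  t   CF        PV=CF/(1+0.102)^t    t·PV
  1     1,750.00     1,588.0218     1,588.0218
  2     1,750.00     1,441.0361     2,882.0722
  3     1,750.00     1,307.6553     3,922.9658
  4     1,750.00     1,186.6200     4,746.4801
  5    26,750.00    16,459.4688    82,297.3438
  Σ                 21,982.8019    95,436.8836
P = 21,982.8019; Macaulay duration = 95,436.8836 / 21,982.8019 = 4.34143 years.
Modified duration = D_Mac / (1 + y) = 4.34143 / 1.102 = 3.93960 years.

3.940 years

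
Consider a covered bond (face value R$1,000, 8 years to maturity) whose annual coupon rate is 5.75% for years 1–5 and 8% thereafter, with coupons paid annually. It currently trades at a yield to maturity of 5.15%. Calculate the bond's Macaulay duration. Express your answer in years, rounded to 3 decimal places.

6.675 years

Periodic yield y = 0.0515. Discount each cash flow and weight by its year:
  t   CF        PV=CF/(1+0.0515)^t    t·PV
  1        57.50        54.6838        54.6838
  2        57.50        52.0055       104.0110
  3        57.50        49.4584       148.3752
  4        57.50        47.0360       188.1442
  5        57.50        44.7323       223.6616
  6        80.00        59.1881       355.1285
  7        80.00        56.2892       394.0244
  8     1,080.00       722.6858     5,781.4866
  Σ                  1,086.0792     7,249.5153
Price P = Σ PV = 1,086.0792.
Macaulay duration = Σ(t·PV) / P = 7,249.5153 / 1,086.0792 = 6.67494 years.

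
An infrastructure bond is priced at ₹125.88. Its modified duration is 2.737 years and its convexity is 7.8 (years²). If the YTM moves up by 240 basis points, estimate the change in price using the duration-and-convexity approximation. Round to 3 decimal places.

Duration effect: -D_mod·Δy = -2.737 × (+0.024) = -0.065688
Convexity effect: ½·C·(Δy)² = 0.5 × 7.8 × (0.024)² = +0.0022464
ΔP/P ≈ -0.065688 + 0.0022464 = -0.0634416
ΔP ≈ 125.88 × (-0.0634416) = -7.986028608.

-₹7.986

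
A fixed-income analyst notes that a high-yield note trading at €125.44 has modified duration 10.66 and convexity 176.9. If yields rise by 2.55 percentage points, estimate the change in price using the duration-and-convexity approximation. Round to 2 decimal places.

-€26.88

Duration effect: -D_mod·Δy = -10.66 × (+0.0255) = -0.271830
Convexity effect: ½·C·(Δy)² = 0.5 × 176.9 × (0.0255)² = +0.0575146125
ΔP/P ≈ -0.271830 + 0.0575146125 = -0.2143153875
ΔP ≈ 125.44 × (-0.2143153875) = -26.883722208.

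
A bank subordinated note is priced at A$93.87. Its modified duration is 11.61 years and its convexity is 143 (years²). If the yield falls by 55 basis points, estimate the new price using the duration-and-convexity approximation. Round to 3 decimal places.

A$100.067

Duration effect: -D_mod·Δy = -11.61 × (-0.0055) = +0.063855
Convexity effect: ½·C·(Δy)² = 0.5 × 143 × (-0.0055)² = +0.002162875
ΔP/P ≈ +0.063855 + 0.002162875 = +0.066017875
New price ≈ 93.87 × (1 + 0.066017875) = 100.06709792625.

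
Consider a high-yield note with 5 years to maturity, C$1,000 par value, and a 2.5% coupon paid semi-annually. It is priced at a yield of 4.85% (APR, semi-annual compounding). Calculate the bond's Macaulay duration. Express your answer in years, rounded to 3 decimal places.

Periodic yield y = 0.02425. Discount each cash flow and weight by its period:
  t   CF        PV=CF/(1+0.02425)^t    t·PV
  1        12.50        12.2041        12.2041
  2        12.50        11.9151        23.8302
  3        12.50        11.6330        34.8990
  4        12.50        11.3576        45.4304
  5        12.50        11.0887        55.4434
  6        12.50        10.8262        64.9569
  7        12.50        10.5698        73.9888
  8        12.50        10.3196        82.5567
  9        12.50        10.0753        90.6773
  10    1,012.50       796.7743     7,967.7428
  Σ                    896.7636     8,451.7297
Price P = Σ PV = 896.7636.
Macaulay duration = Σ(t·PV) / P = 8,451.7297 / 896.7636 = 9.42470 half-year periods.
In years: 9.42470 / 2 = 4.71235 years.

4.712 years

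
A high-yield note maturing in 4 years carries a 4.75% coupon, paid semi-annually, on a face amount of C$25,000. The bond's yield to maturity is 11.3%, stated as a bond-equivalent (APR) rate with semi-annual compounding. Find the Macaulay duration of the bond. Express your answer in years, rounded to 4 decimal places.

3.6432 years

Periodic yield y = 0.0565. Discount each cash flow and weight by its period:
  t   CF        PV=CF/(1+0.0565)^t    t·PV
  1       593.75       561.9972       561.9972
  2       593.75       531.9424     1,063.8848
  3       593.75       503.4949     1,510.4848
  4       593.75       476.5688     1,906.2752
  5       593.75       451.0826     2,255.4132
  6       593.75       426.9594     2,561.7566
  7       593.75       404.1263     2,828.8841
  8    25,593.75    16,488.3771   131,907.0171
  Σ                 19,844.5488   144,595.7130
Price P = Σ PV = 19,844.5488.
Macaulay duration = Σ(t·PV) / P = 144,595.7130 / 19,844.5488 = 7.28642 half-year periods.
In years: 7.28642 / 2 = 3.64321 years.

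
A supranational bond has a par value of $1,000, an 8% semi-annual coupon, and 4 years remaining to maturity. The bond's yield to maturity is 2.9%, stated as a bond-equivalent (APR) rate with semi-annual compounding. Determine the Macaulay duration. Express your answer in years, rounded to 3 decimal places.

3.550 years

Periodic yield y = 0.0145. Discount each cash flow and weight by its period:
  t   CF        PV=CF/(1+0.0145)^t    t·PV
  1        40.00        39.4283        39.4283
  2        40.00        38.8648        77.7295
  3        40.00        38.3093       114.9278
  4        40.00        37.7617       151.0469
  5        40.00        37.2220       186.1100
  6        40.00        36.6900       220.1400
  7        40.00        36.1656       253.1592
  8     1,040.00       926.8660     7,414.9276
  Σ                  1,191.3076     8,457.4693
Price P = Σ PV = 1,191.3076.
Macaulay duration = Σ(t·PV) / P = 8,457.4693 / 1,191.3076 = 7.09932 half-year periods.
In years: 7.09932 / 2 = 3.54966 years.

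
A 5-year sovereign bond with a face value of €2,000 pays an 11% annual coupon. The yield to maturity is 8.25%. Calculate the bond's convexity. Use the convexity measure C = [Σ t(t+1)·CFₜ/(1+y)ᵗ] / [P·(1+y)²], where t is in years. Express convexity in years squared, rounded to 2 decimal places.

19.86

With y = 0.0825:
  t   CF        PV=CF/(1+0.0825)^t    t·PV        t(t+1)·PV
  1       220.00       203.2333       203.2333         406.4665
  2       220.00       187.7443       375.4887       1,126.4661
  3       220.00       173.4359       520.3077       2,081.2306
  4       220.00       160.2179       640.8716       3,204.3582
  5     2,220.00     1,493.5283     7,467.6414      44,805.8483
  Σ                  2,218.1597     9,207.5426      51,624.3697
P = 2,218.1597.
Convexity = Σ t(t+1)·PV / [P·(1+y)²] = 51,624.3697 / (2,218.1597 × 1.171806) = 19.86123.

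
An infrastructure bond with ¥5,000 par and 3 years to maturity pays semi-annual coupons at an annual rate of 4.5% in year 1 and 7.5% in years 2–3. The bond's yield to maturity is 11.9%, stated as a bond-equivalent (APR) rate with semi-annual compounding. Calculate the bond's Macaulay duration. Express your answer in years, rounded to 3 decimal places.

Periodic yield y = 0.0595. Discount each cash flow and weight by its period:
  t   CF        PV=CF/(1+0.0595)^t    t·PV
  1       112.50       106.1822       106.1822
  2       112.50       100.2191       200.4382
  3       187.50       157.6516       472.9548
  4       187.50       148.7981       595.1925
  5       187.50       140.4418       702.2091
  6     5,187.50     3,667.3499    22,004.0992
  Σ                  4,320.6427    24,081.0760
Price P = Σ PV = 4,320.6427.
Macaulay duration = Σ(t·PV) / P = 24,081.0760 / 4,320.6427 = 5.57349 half-year periods.
In years: 5.57349 / 2 = 2.78675 years.

2.787 years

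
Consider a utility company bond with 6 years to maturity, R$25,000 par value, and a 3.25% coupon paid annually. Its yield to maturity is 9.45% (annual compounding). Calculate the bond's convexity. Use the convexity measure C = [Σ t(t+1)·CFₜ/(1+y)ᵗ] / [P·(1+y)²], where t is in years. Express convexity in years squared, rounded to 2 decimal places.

30.86

With y = 0.0945:
  t   CF        PV=CF/(1+0.0945)^t    t·PV        t(t+1)·PV
  1       812.50       742.3481       742.3481       1,484.6962
  2       812.50       678.2532     1,356.5064       4,069.5191
  3       812.50       619.6923     1,859.0768       7,436.3071
  4       812.50       566.1875     2,264.7502      11,323.7508
  5       812.50       517.3025     2,586.5123      15,519.0737
  6    25,812.50    15,015.3505    90,092.1029     630,644.7200
  Σ                 18,139.1340    98,901.2965     670,478.0668
P = 18,139.1340.
Convexity = Σ t(t+1)·PV / [P·(1+y)²] = 670,478.0668 / (18,139.1340 × 1.197930) = 30.85578.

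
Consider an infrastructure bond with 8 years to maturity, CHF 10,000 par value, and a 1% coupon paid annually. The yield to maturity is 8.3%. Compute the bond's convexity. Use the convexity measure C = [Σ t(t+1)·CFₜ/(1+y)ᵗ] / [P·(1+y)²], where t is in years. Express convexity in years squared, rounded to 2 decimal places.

57.57

With y = 0.083:
  t   CF        PV=CF/(1+0.083)^t    t·PV        t(t+1)·PV
  1       100.00        92.3361        92.3361         184.6722
  2       100.00        85.2596       170.5191         511.5574
  3       100.00        78.7254       236.1761         944.7043
  4       100.00        72.6919       290.7677       1,453.8385
  5       100.00        67.1209       335.6045       2,013.6267
  6       100.00        61.9768       371.8609       2,603.0263
  7       100.00        57.2270       400.5888       3,204.7107
  8    10,100.00     5,336.9572    42,695.6577     384,260.9191
  Σ                  5,852.2948    44,593.5109     395,177.0552
P = 5,852.2948.
Convexity = Σ t(t+1)·PV / [P·(1+y)²] = 395,177.0552 / (5,852.2948 × 1.172889) = 57.57164.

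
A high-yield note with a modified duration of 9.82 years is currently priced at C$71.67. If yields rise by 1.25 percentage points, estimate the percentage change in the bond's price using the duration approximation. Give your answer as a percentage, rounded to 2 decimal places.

Duration approximation: ΔP/P ≈ -D_mod · Δy = -9.82 × (+0.0125) = -0.122750.
As a percentage: -12.2750%.

-12.28%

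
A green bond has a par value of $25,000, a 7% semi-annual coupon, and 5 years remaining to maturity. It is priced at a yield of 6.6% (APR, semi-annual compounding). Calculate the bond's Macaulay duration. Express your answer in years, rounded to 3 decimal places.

4.311 years

Periodic yield y = 0.033. Discount each cash flow and weight by its period:
  t   CF        PV=CF/(1+0.033)^t    t·PV
  1       875.00       847.0474       847.0474
  2       875.00       819.9878     1,639.9757
  3       875.00       793.7927     2,381.3780
  4       875.00       768.4343     3,073.7374
  5       875.00       743.8861     3,719.4305
  6       875.00       720.1221     4,320.7324
  7       875.00       697.1172     4,879.8204
  8       875.00       674.8472     5,398.7780
  9       875.00       653.2887     5,879.5985
  10   25,875.00    18,701.5302   187,015.3022
  Σ                 25,420.0539   219,155.8005
Price P = Σ PV = 25,420.0539.
Macaulay duration = Σ(t·PV) / P = 219,155.8005 / 25,420.0539 = 8.62137 half-year periods.
In years: 8.62137 / 2 = 4.31069 years.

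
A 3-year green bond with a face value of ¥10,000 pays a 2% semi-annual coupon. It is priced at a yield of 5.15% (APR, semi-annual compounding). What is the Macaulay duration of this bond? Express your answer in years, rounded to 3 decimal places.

Periodic yield y = 0.02575. Discount each cash flow and weight by its period:
  t   CF        PV=CF/(1+0.02575)^t    t·PV
  1       100.00        97.4896        97.4896
  2       100.00        95.0423       190.0846
  3       100.00        92.6564       277.9692
  4       100.00        90.3304       361.3216
  5       100.00        88.0628       440.3139
  6    10,100.00     8,671.0606    52,026.3634
  Σ                  9,134.6421    53,393.5423
Price P = Σ PV = 9,134.6421.
Macaulay duration = Σ(t·PV) / P = 53,393.5423 / 9,134.6421 = 5.84517 half-year periods.
In years: 5.84517 / 2 = 2.92259 years.

2.923 years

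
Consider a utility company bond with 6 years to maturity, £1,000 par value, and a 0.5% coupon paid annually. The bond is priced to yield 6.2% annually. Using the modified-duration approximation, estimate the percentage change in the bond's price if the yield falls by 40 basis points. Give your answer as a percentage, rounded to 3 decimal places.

+2.226%

Periodic yield y = 0.062. Modified duration first:
  t   CF        PV=CF/(1+0.062)^t    t·PV
  1         5.00         4.7081         4.7081
  2         5.00         4.4332         8.8665
  3         5.00         4.1744        12.5233
  4         5.00         3.9307        15.7229
  5         5.00         3.7012        18.5062
  6     1,005.00       700.5175     4,203.1047
  Σ                    721.4652     4,263.4317
P = 721.4652; D_Mac = 5.90941 yrs; D_mod = 5.90941/(1+0.062) = 5.56441 yrs.
ΔP/P ≈ -D_mod · Δy = -5.56441 × (-0.004) = +0.022258 = +2.2258%.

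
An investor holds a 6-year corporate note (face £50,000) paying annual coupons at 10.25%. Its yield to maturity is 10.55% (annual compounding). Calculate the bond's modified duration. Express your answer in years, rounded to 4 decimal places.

4.3040 years

Periodic yield y = 0.1055. First find Macaulay duration:
  t   CF        PV=CF/(1+0.1055)^t    t·PV
  1     5,125.00     4,635.9114     4,635.9114
  2     5,125.00     4,193.4974     8,386.9948
  3     5,125.00     3,793.3038    11,379.9115
  4     5,125.00     3,431.3015    13,725.2061
  5     5,125.00     3,103.8458    15,519.2289
  6    55,125.00    30,199.2475   181,195.4848
  Σ                 49,357.1073   234,842.7374
P = 49,357.1073; Macaulay duration = 234,842.7374 / 49,357.1073 = 4.75803 years.
Modified duration = D_Mac / (1 + y) = 4.75803 / 1.1055 = 4.30396 years.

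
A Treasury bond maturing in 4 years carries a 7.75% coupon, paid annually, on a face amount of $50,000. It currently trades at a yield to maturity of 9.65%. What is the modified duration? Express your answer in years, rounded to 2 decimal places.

Periodic yield y = 0.0965. First find Macaulay duration:
  t   CF        PV=CF/(1+0.0965)^t    t·PV
  1     3,875.00     3,533.9717     3,533.9717
  2     3,875.00     3,222.9564     6,445.9129
  3     3,875.00     2,939.3128     8,817.9383
  4    53,875.00    37,269.4290   149,077.7160
  Σ                 46,965.6699   167,875.5389
P = 46,965.6699; Macaulay duration = 167,875.5389 / 46,965.6699 = 3.57443 years.
Modified duration = D_Mac / (1 + y) = 3.57443 / 1.0965 = 3.25985 years.

3.26 years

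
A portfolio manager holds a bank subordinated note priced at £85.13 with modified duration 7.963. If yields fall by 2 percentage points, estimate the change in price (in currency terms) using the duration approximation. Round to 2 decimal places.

+£13.56

Duration approximation: ΔP/P ≈ -D_mod · Δy = -7.963 × (-0.02) = +0.159260.
ΔP ≈ 85.13 × (+0.159260) = +13.5578038.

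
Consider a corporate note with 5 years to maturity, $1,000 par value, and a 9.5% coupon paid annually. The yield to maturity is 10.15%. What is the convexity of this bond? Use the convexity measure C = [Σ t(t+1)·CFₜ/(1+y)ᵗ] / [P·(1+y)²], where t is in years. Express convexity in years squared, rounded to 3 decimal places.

19.471

With y = 0.1015:
  t   CF        PV=CF/(1+0.1015)^t    t·PV        t(t+1)·PV
  1        95.00        86.2460        86.2460         172.4921
  2        95.00        78.2987       156.5974         469.7923
  3        95.00        71.0837       213.2511         853.0045
  4        95.00        64.5336       258.1342       1,290.6711
  5     1,095.00       675.2920     3,376.4601      20,258.7603
  Σ                    975.4540     4,090.6889      23,044.7203
P = 975.4540.
Convexity = Σ t(t+1)·PV / [P·(1+y)²] = 23,044.7203 / (975.4540 × 1.213302) = 19.47133.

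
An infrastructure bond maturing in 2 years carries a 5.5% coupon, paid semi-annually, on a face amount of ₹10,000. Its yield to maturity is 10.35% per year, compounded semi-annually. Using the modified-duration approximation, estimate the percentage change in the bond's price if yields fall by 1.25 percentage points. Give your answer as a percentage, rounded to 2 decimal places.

Periodic yield y = 0.05175. Modified duration first:
  t   CF        PV=CF/(1+0.05175)^t    t·PV
  1       275.00       261.4690       261.4690
  2       275.00       248.6037       497.2075
  3       275.00       236.3715       709.1145
  4    10,275.00     8,397.1468    33,588.5874
  Σ                  9,143.5911    35,056.3784
P = 9,143.5911; D_Mac = 3.83398 half-year periods = 1.91699 yrs; D_mod = 1.91699/(1+0.05175) = 1.82267 yrs.
ΔP/P ≈ -D_mod · Δy = -1.82267 × (-0.0125) = +0.022783 = +2.2783%.

+2.28%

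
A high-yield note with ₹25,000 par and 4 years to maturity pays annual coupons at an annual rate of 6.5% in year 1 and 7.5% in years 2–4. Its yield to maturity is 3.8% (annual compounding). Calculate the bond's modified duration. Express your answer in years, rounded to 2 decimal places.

3.52 years

Periodic yield y = 0.038. First find Macaulay duration:
  t   CF        PV=CF/(1+0.038)^t    t·PV
  1     1,625.00     1,565.5106     1,565.5106
  2     1,875.00     1,740.2297     3,480.4593
  3     1,875.00     1,676.5218     5,029.5655
  4    26,875.00    23,150.4298    92,601.7193
  Σ                 28,132.6919   102,677.2547
P = 28,132.6919; Macaulay duration = 102,677.2547 / 28,132.6919 = 3.64975 years.
Modified duration = D_Mac / (1 + y) = 3.64975 / 1.038 = 3.51614 years.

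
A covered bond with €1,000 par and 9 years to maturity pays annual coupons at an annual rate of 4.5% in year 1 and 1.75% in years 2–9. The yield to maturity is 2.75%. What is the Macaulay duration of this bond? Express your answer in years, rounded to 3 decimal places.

8.166 years

Periodic yield y = 0.0275. Discount each cash flow and weight by its year:
  t   CF        PV=CF/(1+0.0275)^t    t·PV
  1        45.00        43.7956        43.7956
  2        17.50        16.5758        33.1516
  3        17.50        16.1322        48.3965
  4        17.50        15.7004        62.8016
  5        17.50        15.2802        76.4010
  6        17.50        14.8712        89.2274
  7        17.50        14.4732       101.3126
  8        17.50        14.0859       112.6869
  9     1,017.50       797.0727     7,173.6544
  Σ                    947.9872     7,741.4276
Price P = Σ PV = 947.9872.
Macaulay duration = Σ(t·PV) / P = 7,741.4276 / 947.9872 = 8.16617 years.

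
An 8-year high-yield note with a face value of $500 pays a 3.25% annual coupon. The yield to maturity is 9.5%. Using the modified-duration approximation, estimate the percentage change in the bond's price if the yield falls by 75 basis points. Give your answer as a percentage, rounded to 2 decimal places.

+4.75%

Periodic yield y = 0.095. Modified duration first:
  t   CF        PV=CF/(1+0.095)^t    t·PV
  1        16.25        14.8402        14.8402
  2        16.25        13.5527        27.1054
  3        16.25        12.3769        37.1306
  4        16.25        11.3031        45.2123
  5        16.25        10.3224        51.6122
  6        16.25         9.4269        56.5614
  7        16.25         8.6090        60.2633
  8       516.25       249.7739     1,998.1915
  Σ                    330.2051     2,290.9168
P = 330.2051; D_Mac = 6.93786 yrs; D_mod = 6.93786/(1+0.095) = 6.33594 yrs.
ΔP/P ≈ -D_mod · Δy = -6.33594 × (-0.0075) = +0.047520 = +4.7520%.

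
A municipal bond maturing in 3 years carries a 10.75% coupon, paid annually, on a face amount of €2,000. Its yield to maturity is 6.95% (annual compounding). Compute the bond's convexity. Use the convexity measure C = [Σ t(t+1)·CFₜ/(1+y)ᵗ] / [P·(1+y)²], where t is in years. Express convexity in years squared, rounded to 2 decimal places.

9.24

With y = 0.0695:
  t   CF        PV=CF/(1+0.0695)^t    t·PV        t(t+1)·PV
  1       215.00       201.0285       201.0285         402.0570
  2       215.00       187.9650       375.9299       1,127.7897
  3     2,215.00     1,810.6369     5,431.9107      21,727.6426
  Σ                  2,199.6304     6,008.8691      23,257.4894
P = 2,199.6304.
Convexity = Σ t(t+1)·PV / [P·(1+y)²] = 23,257.4894 / (2,199.6304 × 1.143830) = 9.24382.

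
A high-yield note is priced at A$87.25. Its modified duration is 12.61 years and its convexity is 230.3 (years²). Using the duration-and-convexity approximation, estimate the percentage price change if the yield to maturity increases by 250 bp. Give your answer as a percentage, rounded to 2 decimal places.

Duration effect: -D_mod·Δy = -12.61 × (+0.025) = -0.315250
Convexity effect: ½·C·(Δy)² = 0.5 × 230.3 × (0.025)² = +0.07196875
ΔP/P ≈ -0.315250 + 0.07196875 = -0.24328125
= -24.328125%.

-24.33%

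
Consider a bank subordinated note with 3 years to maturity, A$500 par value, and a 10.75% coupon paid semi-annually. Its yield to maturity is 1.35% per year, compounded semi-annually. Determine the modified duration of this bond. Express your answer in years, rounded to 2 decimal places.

Periodic yield y = 0.00675. First find Macaulay duration:
  t   CF        PV=CF/(1+0.00675)^t    t·PV
  1       26.875        26.6948        26.6948
  2       26.875        26.5158        53.0317
  3       26.875        26.3380        79.0141
  4       26.875        26.1615       104.6458
  5       26.875        25.9861       129.9303
  6      526.875       506.0317     3,036.1905
  Σ                    637.7279     3,429.5072
P = 637.7279; Macaulay duration = 3,429.5072 / 637.7279 = 5.37770 half-year periods = 2.68885 years.
Modified duration = D_Mac / (1 + y) = 2.68885 / 1.00675 = 2.67082 years.

2.67 years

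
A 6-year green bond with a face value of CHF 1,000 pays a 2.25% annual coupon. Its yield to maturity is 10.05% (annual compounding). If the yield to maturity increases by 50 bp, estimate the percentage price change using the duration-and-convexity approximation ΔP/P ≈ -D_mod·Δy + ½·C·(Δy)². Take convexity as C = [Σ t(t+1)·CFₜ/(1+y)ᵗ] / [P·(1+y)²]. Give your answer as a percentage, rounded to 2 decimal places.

With y = 0.1005:
  t   CF        PV=CF/(1+0.1005)^t    t·PV        t(t+1)·PV
  1        22.50        20.4453        20.4453          40.8905
  2        22.50        18.5781        37.1563         111.4689
  3        22.50        16.8816        50.6447         202.5786
  4        22.50        15.3399        61.3596         306.7979
  5        22.50        13.9390        69.6951         418.1706
  6     1,022.50       575.6030     3,453.6179      24,175.3253
  Σ                    660.7868     3,692.9188      25,255.2318
P = 660.7868; D_Mac = 5.58867 yrs; D_mod = 5.07830 yrs; C = 31.55803.
Duration effect: -5.07830 × (+0.005) = -0.025391
Convexity effect: 0.5 × 31.55803 × (0.005)² = +0.0003945
ΔP/P ≈ -0.025391 + 0.0003945 = -0.024997 = -2.4997%.

-2.50%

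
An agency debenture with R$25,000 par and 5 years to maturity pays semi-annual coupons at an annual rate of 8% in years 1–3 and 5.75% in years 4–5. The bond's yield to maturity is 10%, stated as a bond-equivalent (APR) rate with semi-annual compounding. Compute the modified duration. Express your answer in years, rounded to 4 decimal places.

3.9795 years

Periodic yield y = 0.05. First find Macaulay duration:
  t   CF        PV=CF/(1+0.05)^t    t·PV
  1     1,000.00       952.3810       952.3810
  2     1,000.00       907.0295     1,814.0590
  3     1,000.00       863.8376     2,591.5128
  4     1,000.00       822.7025     3,290.8099
  5     1,000.00       783.5262     3,917.6308
  6     1,000.00       746.2154     4,477.2924
  7       718.75       510.8022     3,575.6154
  8       718.75       486.4783     3,891.8263
  9       718.75       463.3127     4,169.8139
  10   25,718.75    15,789.0815   157,890.8149
  Σ                 22,325.3667   186,571.7564
P = 22,325.3667; Macaulay duration = 186,571.7564 / 22,325.3667 = 8.35694 half-year periods = 4.17847 years.
Modified duration = D_Mac / (1 + y) = 4.17847 / 1.05 = 3.97950 years.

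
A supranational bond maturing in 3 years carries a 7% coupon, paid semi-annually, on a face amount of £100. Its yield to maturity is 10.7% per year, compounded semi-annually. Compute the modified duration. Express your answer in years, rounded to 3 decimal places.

Periodic yield y = 0.0535. First find Macaulay duration:
  t   CF        PV=CF/(1+0.0535)^t    t·PV
  1         3.50         3.3223         3.3223
  2         3.50         3.1535         6.3071
  3         3.50         2.9934         8.9802
  4         3.50         2.8414        11.3655
  5         3.50         2.6971        13.4854
  6       103.50        75.7065       454.2389
  Σ                     90.7142       497.6995
P = 90.7142; Macaulay duration = 497.6995 / 90.7142 = 5.48646 half-year periods = 2.74323 years.
Modified duration = D_Mac / (1 + y) = 2.74323 / 1.0535 = 2.60392 years.

2.604 years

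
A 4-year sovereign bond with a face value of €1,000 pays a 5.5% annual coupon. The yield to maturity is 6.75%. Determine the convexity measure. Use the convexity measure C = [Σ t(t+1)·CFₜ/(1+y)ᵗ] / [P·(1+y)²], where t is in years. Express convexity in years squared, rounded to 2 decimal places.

With y = 0.0675:
  t   CF        PV=CF/(1+0.0675)^t    t·PV        t(t+1)·PV
  1        55.00        51.5222        51.5222         103.0445
  2        55.00        48.2644        96.5288         289.5864
  3        55.00        45.2126       135.6377         542.5506
  4     1,055.00       812.4206     3,249.6824      16,248.4119
  Σ                    957.4198     3,533.3711      17,183.5935
P = 957.4198.
Convexity = Σ t(t+1)·PV / [P·(1+y)²] = 17,183.5935 / (957.4198 × 1.139556) = 15.74983.

15.75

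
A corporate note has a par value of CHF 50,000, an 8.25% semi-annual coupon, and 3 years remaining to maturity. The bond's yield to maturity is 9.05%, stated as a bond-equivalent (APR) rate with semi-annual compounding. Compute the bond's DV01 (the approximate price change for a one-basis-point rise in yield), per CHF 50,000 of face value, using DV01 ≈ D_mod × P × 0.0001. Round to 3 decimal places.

Periodic yield y = 0.04525.
  t   CF        PV=CF/(1+0.04525)^t    t·PV
  1     2,062.50     1,973.2122     1,973.2122
  2     2,062.50     1,887.7897     3,775.5793
  3     2,062.50     1,806.0652     5,418.1957
  4     2,062.50     1,727.8787     6,911.5148
  5     2,062.50     1,653.0770     8,265.3849
  6    52,062.50    39,921.2344   239,527.4063
  Σ                 48,969.2571   265,871.2931
P = 48,969.2571; D_Mac = 5.42935 half-year periods = 2.71468 yrs; D_mod = 2.59715 yrs.
DV01 ≈ 2.59715 × 48,969.2571 × 0.0001 = 12.718072.

CHF 12.718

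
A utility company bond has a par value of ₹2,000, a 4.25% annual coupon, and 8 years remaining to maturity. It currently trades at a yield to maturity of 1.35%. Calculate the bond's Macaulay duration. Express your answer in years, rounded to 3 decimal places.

Periodic yield y = 0.0135. Discount each cash flow and weight by its year:
  t   CF        PV=CF/(1+0.0135)^t    t·PV
  1        85.00        83.8678        83.8678
  2        85.00        82.7507       165.5013
  3        85.00        81.6484       244.9452
  4        85.00        80.5608       322.2433
  5        85.00        79.4877       397.4387
  6        85.00        78.4290       470.5737
  7        85.00        77.3843       541.6898
  8     2,085.00     1,872.9062    14,983.2499
  Σ                  2,437.0349    17,209.5097
Price P = Σ PV = 2,437.0349.
Macaulay duration = Σ(t·PV) / P = 17,209.5097 / 2,437.0349 = 7.06166 years.

7.062 years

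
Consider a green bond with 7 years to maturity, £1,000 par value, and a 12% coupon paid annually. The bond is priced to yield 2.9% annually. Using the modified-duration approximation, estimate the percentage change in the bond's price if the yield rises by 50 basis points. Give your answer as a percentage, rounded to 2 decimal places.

Periodic yield y = 0.029. Modified duration first:
  t   CF        PV=CF/(1+0.029)^t    t·PV
  1       120.00       116.6181       116.6181
  2       120.00       113.3315       226.6629
  3       120.00       110.1375       330.4124
  4       120.00       107.0335       428.1340
  5       120.00       104.0170       520.0851
  6       120.00       101.0855       606.5132
  7     1,120.00       916.8756     6,418.1290
  Σ                  1,569.0986     8,646.5547
P = 1,569.0986; D_Mac = 5.51052 yrs; D_mod = 5.51052/(1+0.029) = 5.35522 yrs.
ΔP/P ≈ -D_mod · Δy = -5.35522 × (+0.005) = -0.026776 = -2.6776%.

-2.68%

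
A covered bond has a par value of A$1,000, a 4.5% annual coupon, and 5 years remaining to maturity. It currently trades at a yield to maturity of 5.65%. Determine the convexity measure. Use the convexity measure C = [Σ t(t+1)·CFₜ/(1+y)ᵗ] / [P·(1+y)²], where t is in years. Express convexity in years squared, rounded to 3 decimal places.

23.855

With y = 0.0565:
  t   CF        PV=CF/(1+0.0565)^t    t·PV        t(t+1)·PV
  1        45.00        42.5935        42.5935          85.1869
  2        45.00        40.3156        80.6313         241.8938
  3        45.00        38.1596       114.4789         457.9154
  4        45.00        36.1189       144.4756         722.3780
  5     1,045.00       793.9055     3,969.5273      23,817.1635
  Σ                    951.0931     4,351.7064      25,324.5377
P = 951.0931.
Convexity = Σ t(t+1)·PV / [P·(1+y)²] = 25,324.5377 / (951.0931 × 1.116192) = 23.85500.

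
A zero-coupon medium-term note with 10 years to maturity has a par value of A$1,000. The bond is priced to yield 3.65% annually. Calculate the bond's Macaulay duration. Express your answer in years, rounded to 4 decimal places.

10.0000 years

A zero-coupon bond has a single cash flow at maturity, so its Macaulay duration equals its maturity: 10 years.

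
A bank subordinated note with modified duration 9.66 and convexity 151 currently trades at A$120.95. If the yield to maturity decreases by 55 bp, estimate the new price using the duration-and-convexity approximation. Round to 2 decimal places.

Duration effect: -D_mod·Δy = -9.66 × (-0.0055) = +0.053130
Convexity effect: ½·C·(Δy)² = 0.5 × 151 × (-0.0055)² = +0.002283875
ΔP/P ≈ +0.053130 + 0.002283875 = +0.055413875
New price ≈ 120.95 × (1 + 0.055413875) = 127.65230818125.

A$127.65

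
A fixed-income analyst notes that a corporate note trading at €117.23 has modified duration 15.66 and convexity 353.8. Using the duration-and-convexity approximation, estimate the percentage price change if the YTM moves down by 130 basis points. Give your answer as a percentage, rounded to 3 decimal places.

+23.348%

Duration effect: -D_mod·Δy = -15.66 × (-0.013) = +0.203580
Convexity effect: ½·C·(Δy)² = 0.5 × 353.8 × (-0.013)² = +0.0298961
ΔP/P ≈ +0.203580 + 0.0298961 = +0.2334761
= +23.34761%.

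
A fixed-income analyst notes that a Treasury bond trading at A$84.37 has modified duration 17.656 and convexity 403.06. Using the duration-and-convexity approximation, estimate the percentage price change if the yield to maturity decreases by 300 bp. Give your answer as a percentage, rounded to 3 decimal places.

Duration effect: -D_mod·Δy = -17.656 × (-0.03) = +0.529680
Convexity effect: ½·C·(Δy)² = 0.5 × 403.06 × (-0.03)² = +0.1813770
ΔP/P ≈ +0.529680 + 0.1813770 = +0.711057
= +71.1057%.

+71.106%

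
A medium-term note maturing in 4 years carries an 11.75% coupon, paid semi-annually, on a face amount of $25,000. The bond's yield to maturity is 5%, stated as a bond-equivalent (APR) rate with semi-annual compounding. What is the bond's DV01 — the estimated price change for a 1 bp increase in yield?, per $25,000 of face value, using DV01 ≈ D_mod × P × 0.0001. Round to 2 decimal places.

Periodic yield y = 0.025.
  t   CF        PV=CF/(1+0.025)^t    t·PV
  1     1,468.75     1,432.9268     1,432.9268
  2     1,468.75     1,397.9774     2,795.9548
  3     1,468.75     1,363.8804     4,091.6412
  4     1,468.75     1,330.6150     5,322.4600
  5     1,468.75     1,298.1610     6,490.8049
  6     1,468.75     1,266.4985     7,598.9911
  7     1,468.75     1,235.6083     8,649.2582
  8    26,468.75    21,724.1358   173,793.0864
  Σ                 31,049.8032   210,175.1234
P = 31,049.8032; D_Mac = 6.76897 half-year periods = 3.38448 yrs; D_mod = 3.30194 yrs.
DV01 ≈ 3.30194 × 31,049.8032 × 0.0001 = 10.252445.

$10.25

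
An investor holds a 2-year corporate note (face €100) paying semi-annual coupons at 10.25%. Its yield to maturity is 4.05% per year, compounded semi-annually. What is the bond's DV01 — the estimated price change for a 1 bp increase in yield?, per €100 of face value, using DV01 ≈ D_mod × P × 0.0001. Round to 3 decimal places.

Periodic yield y = 0.02025.
  t   CF        PV=CF/(1+0.02025)^t    t·PV
  1        5.125         5.0233         5.0233
  2        5.125         4.9236         9.8472
  3        5.125         4.8259        14.4776
  4      105.125        97.0241       388.0964
  Σ                    111.7968       417.4444
P = 111.7968; D_Mac = 3.73396 half-year periods = 1.86698 yrs; D_mod = 1.82992 yrs.
DV01 ≈ 1.82992 × 111.7968 × 0.0001 = 0.020458.

€0.020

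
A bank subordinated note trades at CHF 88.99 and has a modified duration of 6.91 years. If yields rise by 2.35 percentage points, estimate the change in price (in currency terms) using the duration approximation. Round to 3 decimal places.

-CHF 14.451

Duration approximation: ΔP/P ≈ -D_mod · Δy = -6.91 × (+0.0235) = -0.162385.
ΔP ≈ 88.99 × (-0.162385) = -14.45064115.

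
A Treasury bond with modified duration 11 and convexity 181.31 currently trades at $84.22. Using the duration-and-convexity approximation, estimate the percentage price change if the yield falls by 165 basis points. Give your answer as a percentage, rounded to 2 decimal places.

Duration effect: -D_mod·Δy = -11 × (-0.0165) = +0.181500
Convexity effect: ½·C·(Δy)² = 0.5 × 181.31 × (-0.0165)² = +0.02468082375
ΔP/P ≈ +0.181500 + 0.02468082375 = +0.20618082375
= +20.618082375%.

+20.62%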